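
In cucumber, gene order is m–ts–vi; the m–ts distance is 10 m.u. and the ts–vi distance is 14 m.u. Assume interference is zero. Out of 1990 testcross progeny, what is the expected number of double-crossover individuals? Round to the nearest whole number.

28

Map distances give recombination frequencies of 0.100 and 0.140 for the two intervals.
With no interference, expected double-crossover frequency = 0.100 × 0.140 = 0.01400.
Expected number = 0.01400 × 1990 = 27.86 ≈ 28.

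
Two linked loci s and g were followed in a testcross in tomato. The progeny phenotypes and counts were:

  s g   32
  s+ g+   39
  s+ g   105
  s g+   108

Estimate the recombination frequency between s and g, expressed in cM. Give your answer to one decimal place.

The two most frequent classes, s+ g (105) and s g+ (108), are the parental types, so the F1 was s+ g / s g+.
The recombinant classes are s+ g+ and s g: 39 + 32 = 71.
Recombination frequency = 71/284 = 0.2500 ≈ 25.0%, i.e. 25.0 cM.

25.0 cM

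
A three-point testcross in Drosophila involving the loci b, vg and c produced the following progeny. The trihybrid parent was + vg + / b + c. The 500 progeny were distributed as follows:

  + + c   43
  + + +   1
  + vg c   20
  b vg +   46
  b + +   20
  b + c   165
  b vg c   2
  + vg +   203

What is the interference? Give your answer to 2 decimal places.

The two rarest classes, + + + and b vg c, are the double crossovers. Comparing them with the parentals, only the vg allele has switched, so vg is the middle locus and the order is c – vg – b.
c–vg: (40 + 3)/500 = 0.0860; vg–b: (89 + 3)/500 = 0.1840.
Expected DCO frequency = 0.0860 × 0.1840 ≈ 0.01582; observed = 3/500 ≈ 0.00600.
Coefficient of coincidence = 0.00600/0.01582 ≈ 0.38; interference = 1 − 0.38 = 0.62.

0.62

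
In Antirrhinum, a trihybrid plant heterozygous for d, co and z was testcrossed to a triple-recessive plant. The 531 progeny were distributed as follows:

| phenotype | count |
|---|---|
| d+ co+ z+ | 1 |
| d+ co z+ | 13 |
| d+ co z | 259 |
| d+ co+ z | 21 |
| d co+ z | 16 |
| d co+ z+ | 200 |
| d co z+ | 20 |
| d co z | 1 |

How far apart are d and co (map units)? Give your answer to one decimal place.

The two most frequent reciprocal classes, d co+ z+ and d+ co z, are the parental types, so the F1 was d co+ z+ / d+ co z.
The two rarest classes, d+ co+ z+ and d co z, are the double crossovers. Comparing them with the parentals, only the d allele has switched, so d is the middle locus and the order is z – d – co.
Crossovers in the d–co interval produce the single-crossover classes d co z+ and d+ co+ z (20 + 21 = 41) plus the double crossovers (2).
RF(d–co) = (41 + 2) / 531 = 43/531 = 0.0810 → 8.1 map units.

8.1 map units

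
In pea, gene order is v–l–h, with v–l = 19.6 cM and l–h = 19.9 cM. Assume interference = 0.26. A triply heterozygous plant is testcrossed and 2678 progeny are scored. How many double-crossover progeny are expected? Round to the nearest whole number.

Map distances give recombination frequencies of 0.196 and 0.199 for the two intervals.
With interference 0.26 (so coincidence = 0.74), expected double-crossover frequency = 0.196 × 0.199 × 0.74 = 0.02886.
Expected number = 0.02886 × 2678 = 77.30 ≈ 77.

77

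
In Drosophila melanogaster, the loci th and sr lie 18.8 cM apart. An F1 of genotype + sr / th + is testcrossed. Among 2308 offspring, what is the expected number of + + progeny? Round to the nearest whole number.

217

A map distance of 18.8 cM corresponds to a recombination frequency of 0.188.
The F1 is + sr / th +, so + + is a recombinant gamete class with expected frequency r/2 = 0.188/2 = 0.0940.
Expected number = 0.0940 × 2308 = 216.95 ≈ 217.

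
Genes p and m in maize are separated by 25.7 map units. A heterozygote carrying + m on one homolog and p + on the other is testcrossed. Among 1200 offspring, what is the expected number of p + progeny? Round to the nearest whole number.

446

A map distance of 25.7 map units corresponds to a recombination frequency of 0.257.
The F1 is + m / p +, so p + is a parental gamete class with expected frequency (1 − r)/2 = 0.743/2 = 0.3715.
Expected number = 0.3715 × 1200 = 445.80 ≈ 446.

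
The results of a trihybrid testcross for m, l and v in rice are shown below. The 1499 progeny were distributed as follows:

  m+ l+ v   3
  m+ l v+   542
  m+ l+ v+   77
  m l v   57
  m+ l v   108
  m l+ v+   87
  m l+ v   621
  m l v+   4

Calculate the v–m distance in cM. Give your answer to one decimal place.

The two most frequent reciprocal classes, m l+ v and m+ l v+, are the parental types, so the F1 was m l+ v / m+ l v+.
The two rarest classes, m+ l+ v and m l v+, are the double crossovers. Comparing them with the parentals, only the m allele has switched, so m is the middle locus and the order is v – m – l.
Crossovers in the v–m interval produce the single-crossover classes m l+ v+ and m+ l v (87 + 108 = 195) plus the double crossovers (7).
RF(v–m) = (195 + 7) / 1499 = 202/1499 = 0.1348 → 13.5 cM.

13.5 cM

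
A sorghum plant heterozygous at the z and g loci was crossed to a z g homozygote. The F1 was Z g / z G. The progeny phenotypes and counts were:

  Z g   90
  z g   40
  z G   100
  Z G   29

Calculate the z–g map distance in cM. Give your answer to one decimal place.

26.6 cM

The recombinant classes are Z G and z g: 29 + 40 = 69.
Recombination frequency = 69/259 = 0.2664 ≈ 26.6%, i.e. 26.6 cM.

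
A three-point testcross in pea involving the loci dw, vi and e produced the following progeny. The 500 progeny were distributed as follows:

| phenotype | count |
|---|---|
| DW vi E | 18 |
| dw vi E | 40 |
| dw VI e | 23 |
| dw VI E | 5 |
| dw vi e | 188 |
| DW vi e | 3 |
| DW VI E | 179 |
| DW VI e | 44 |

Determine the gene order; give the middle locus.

dw

The two most frequent reciprocal classes, dw vi e and DW VI E, are the parental types, so the F1 was dw vi e / DW VI E.
The two rarest classes, DW vi e and dw VI E, are the double crossovers. Comparing them with the parentals, only the dw allele has switched, so dw is the middle locus and the order is vi – dw – e.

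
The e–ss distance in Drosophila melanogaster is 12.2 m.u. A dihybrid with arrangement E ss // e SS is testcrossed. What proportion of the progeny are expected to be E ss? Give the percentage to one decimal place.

A map distance of 12.2 m.u. corresponds to a recombination frequency of 0.122.
The F1 is E ss / e SS, so E ss is a parental gamete class with expected frequency (1 − r)/2 = 0.878/2 = 0.4390.
That is 0.4390 = 43.9% of the progeny.

43.9%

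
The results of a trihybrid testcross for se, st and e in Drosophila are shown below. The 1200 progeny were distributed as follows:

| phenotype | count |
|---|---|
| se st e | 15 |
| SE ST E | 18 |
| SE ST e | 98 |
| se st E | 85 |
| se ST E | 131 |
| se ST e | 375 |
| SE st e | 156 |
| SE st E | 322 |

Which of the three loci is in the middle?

The two most frequent reciprocal classes, SE st E and se ST e, are the parental types, so the F1 was SE st E / se ST e.
The two rarest classes, SE ST E and se st e, are the double crossovers. Comparing them with the parentals, only the st allele has switched, so st is the middle locus and the order is se – st – e.

st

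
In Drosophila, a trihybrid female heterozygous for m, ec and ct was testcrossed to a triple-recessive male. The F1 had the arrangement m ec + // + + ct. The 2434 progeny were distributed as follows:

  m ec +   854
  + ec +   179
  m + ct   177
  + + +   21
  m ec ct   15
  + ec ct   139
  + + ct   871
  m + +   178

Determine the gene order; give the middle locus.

The two rarest classes, m ec ct and + + +, are the double crossovers. Comparing them with the parentals, only the ct allele has switched, so ct is the middle locus and the order is m – ct – ec.

ct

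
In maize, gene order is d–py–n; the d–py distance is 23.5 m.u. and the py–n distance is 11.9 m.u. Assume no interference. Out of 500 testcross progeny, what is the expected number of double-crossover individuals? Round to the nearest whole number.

14

Map distances give recombination frequencies of 0.235 and 0.119 for the two intervals.
With no interference, expected double-crossover frequency = 0.235 × 0.119 = 0.02797.
Expected number = 0.02797 × 500 = 13.98 ≈ 14.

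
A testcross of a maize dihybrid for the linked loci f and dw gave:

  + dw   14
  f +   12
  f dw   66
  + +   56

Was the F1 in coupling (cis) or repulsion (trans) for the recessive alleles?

cis

The two most frequent classes are + + (56) and f dw (66); these are the parental (non-recombinant) types.
So the F1 carried + + on one chromosome and f dw on the other — the recessive alleles are on the same chromosome (cis / coupling).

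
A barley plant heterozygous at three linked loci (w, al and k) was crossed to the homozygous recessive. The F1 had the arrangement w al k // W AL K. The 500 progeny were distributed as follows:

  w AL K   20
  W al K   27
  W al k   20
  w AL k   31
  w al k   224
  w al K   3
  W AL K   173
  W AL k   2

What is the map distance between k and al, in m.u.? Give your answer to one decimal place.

12.6 m.u.

The two rarest classes, w al K and W AL k, are the double crossovers. Comparing them with the parentals, only the k allele has switched, so k is the middle locus and the order is al – k – w.
Crossovers in the al–k interval produce the single-crossover classes w AL k and W al K (31 + 27 = 58) plus the double crossovers (5).
RF(al–k) = (58 + 5) / 500 = 63/500 = 0.1260 → 12.6 m.u.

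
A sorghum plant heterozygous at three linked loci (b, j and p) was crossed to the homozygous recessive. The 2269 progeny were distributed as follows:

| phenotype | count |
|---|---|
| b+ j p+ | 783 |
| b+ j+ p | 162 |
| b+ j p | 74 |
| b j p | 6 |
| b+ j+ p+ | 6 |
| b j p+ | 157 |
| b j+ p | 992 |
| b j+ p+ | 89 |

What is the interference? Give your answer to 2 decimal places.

The two most frequent reciprocal classes, b+ j p+ and b j+ p, are the parental types, so the F1 was b+ j p+ / b j+ p.
The two rarest classes, b+ j+ p+ and b j p, are the double crossovers. Comparing them with the parentals, only the j allele has switched, so j is the middle locus and the order is b – j – p.
b–j: (319 + 12)/2269 = 0.1459; j–p: (163 + 12)/2269 = 0.0771.
Expected DCO frequency = 0.1459 × 0.0771 ≈ 0.01125; observed = 12/2269 ≈ 0.00529.
Coefficient of coincidence = 0.00529/0.01125 ≈ 0.47; interference = 1 − 0.47 = 0.53.

0.53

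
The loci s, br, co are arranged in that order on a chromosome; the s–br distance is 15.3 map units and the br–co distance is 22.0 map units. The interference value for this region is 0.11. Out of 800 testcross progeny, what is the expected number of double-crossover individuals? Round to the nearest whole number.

24

Map distances give recombination frequencies of 0.153 and 0.220 for the two intervals.
With interference 0.11 (so coincidence = 0.89), expected double-crossover frequency = 0.153 × 0.220 × 0.89 = 0.02996.
Expected number = 0.02996 × 800 = 23.97 ≈ 24.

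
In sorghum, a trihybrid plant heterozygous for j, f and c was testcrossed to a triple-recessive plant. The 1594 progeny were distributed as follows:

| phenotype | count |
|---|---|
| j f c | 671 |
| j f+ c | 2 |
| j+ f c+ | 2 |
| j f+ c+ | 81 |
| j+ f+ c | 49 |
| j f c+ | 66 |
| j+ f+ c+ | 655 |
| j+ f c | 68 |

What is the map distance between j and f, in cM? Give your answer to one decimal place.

9.6 cM

The two most frequent reciprocal classes, j+ f+ c+ and j f c, are the parental types, so the F1 was j+ f+ c+ / j f c.
The two rarest classes, j+ f c+ and j f+ c, are the double crossovers. Comparing them with the parentals, only the f allele has switched, so f is the middle locus and the order is c – f – j.
Crossovers in the f–j interval produce the single-crossover classes j f+ c+ and j+ f c (81 + 68 = 149) plus the double crossovers (4).
RF(f–j) = (149 + 4) / 1594 = 153/1594 = 0.0960 → 9.6 cM.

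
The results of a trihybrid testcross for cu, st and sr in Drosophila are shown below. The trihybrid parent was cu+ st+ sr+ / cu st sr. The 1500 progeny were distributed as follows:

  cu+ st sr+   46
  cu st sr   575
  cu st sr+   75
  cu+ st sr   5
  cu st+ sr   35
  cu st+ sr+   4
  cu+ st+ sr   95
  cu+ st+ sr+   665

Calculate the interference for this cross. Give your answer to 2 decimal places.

0.16

The two rarest classes, cu st+ sr+ and cu+ st sr, are the double crossovers. Comparing them with the parentals, only the cu allele has switched, so cu is the middle locus and the order is st – cu – sr.
st–cu: (81 + 9)/1500 = 0.0600; cu–sr: (170 + 9)/1500 = 0.1193.
Expected DCO frequency = 0.0600 × 0.1193 ≈ 0.00716; observed = 9/1500 ≈ 0.00600.
Coefficient of coincidence = 0.00600/0.00716 ≈ 0.84; interference = 1 − 0.84 = 0.16.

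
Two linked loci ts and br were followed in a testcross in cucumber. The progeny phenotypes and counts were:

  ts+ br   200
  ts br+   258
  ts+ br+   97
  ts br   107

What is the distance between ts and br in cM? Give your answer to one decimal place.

30.8 cM

The two most frequent classes, ts+ br (200) and ts br+ (258), are the parental types, so the F1 was ts+ br / ts br+.
The recombinant classes are ts+ br+ and ts br: 97 + 107 = 204.
Recombination frequency = 204/662 = 0.3082 ≈ 30.8%, i.e. 30.8 cM.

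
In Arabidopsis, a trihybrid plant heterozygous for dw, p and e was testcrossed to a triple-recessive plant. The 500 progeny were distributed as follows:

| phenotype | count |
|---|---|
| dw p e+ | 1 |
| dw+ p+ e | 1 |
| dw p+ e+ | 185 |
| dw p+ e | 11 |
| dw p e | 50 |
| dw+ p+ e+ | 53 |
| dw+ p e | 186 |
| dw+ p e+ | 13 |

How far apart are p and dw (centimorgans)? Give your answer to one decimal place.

The two most frequent reciprocal classes, dw+ p e and dw p+ e+, are the parental types, so the F1 was dw+ p e / dw p+ e+.
The two rarest classes, dw+ p+ e and dw p e+, are the double crossovers. Comparing them with the parentals, only the p allele has switched, so p is the middle locus and the order is e – p – dw.
Crossovers in the p–dw interval produce the single-crossover classes dw p e and dw+ p+ e+ (50 + 53 = 103) plus the double crossovers (2).
RF(p–dw) = (103 + 2) / 500 = 105/500 = 0.2100 → 21.0 centimorgans.

21.0 centimorgans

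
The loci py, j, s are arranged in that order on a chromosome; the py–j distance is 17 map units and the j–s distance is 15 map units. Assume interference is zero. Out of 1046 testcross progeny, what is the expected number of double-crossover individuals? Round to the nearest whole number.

Map distances give recombination frequencies of 0.170 and 0.150 for the two intervals.
With no interference, expected double-crossover frequency = 0.170 × 0.150 = 0.02550.
Expected number = 0.02550 × 1046 = 26.67 ≈ 27.

27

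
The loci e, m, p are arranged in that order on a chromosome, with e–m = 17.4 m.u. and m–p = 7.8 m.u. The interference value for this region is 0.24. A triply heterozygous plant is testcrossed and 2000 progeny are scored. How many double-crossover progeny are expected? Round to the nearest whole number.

21

Map distances give recombination frequencies of 0.174 and 0.078 for the two intervals.
With interference 0.24 (so coincidence = 0.76), expected double-crossover frequency = 0.174 × 0.078 × 0.76 = 0.01031.
Expected number = 0.01031 × 2000 = 20.63 ≈ 21.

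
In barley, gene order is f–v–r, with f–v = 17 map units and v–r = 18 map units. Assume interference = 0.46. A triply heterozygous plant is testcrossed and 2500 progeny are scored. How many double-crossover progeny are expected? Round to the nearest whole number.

41

Map distances give recombination frequencies of 0.170 and 0.180 for the two intervals.
With interference 0.46 (so coincidence = 0.54), expected double-crossover frequency = 0.170 × 0.180 × 0.54 = 0.01652.
Expected number = 0.01652 × 2500 = 41.31 ≈ 41.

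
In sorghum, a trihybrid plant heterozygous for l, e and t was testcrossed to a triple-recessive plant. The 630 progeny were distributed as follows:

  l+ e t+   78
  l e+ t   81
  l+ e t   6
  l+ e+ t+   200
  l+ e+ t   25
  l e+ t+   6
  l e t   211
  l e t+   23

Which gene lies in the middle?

l

The two most frequent reciprocal classes, l e t and l+ e+ t+, are the parental types, so the F1 was l e t / l+ e+ t+.
The two rarest classes, l+ e t and l e+ t+, are the double crossovers. Comparing them with the parentals, only the l allele has switched, so l is the middle locus and the order is t – l – e.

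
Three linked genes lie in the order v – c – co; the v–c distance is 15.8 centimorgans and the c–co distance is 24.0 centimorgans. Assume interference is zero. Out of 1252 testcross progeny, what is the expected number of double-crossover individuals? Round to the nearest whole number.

47

Map distances give recombination frequencies of 0.158 and 0.240 for the two intervals.
With no interference, expected double-crossover frequency = 0.158 × 0.240 = 0.03792.
Expected number = 0.03792 × 1252 = 47.48 ≈ 47.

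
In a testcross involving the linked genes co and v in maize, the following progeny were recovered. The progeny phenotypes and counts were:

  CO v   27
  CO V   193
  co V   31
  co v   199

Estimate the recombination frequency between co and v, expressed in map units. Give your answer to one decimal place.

12.9 map units

The two most frequent classes, CO V (193) and co v (199), are the parental types, so the F1 was CO V / co v.
The recombinant classes are CO v and co V: 27 + 31 = 58.
Recombination frequency = 58/450 = 0.1289 ≈ 12.9%, i.e. 12.9 map units.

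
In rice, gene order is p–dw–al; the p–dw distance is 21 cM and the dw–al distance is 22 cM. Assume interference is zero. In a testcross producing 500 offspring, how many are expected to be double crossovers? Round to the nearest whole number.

23

Map distances give recombination frequencies of 0.210 and 0.220 for the two intervals.
With no interference, expected double-crossover frequency = 0.210 × 0.220 = 0.04620.
Expected number = 0.04620 × 500 = 23.10 ≈ 23.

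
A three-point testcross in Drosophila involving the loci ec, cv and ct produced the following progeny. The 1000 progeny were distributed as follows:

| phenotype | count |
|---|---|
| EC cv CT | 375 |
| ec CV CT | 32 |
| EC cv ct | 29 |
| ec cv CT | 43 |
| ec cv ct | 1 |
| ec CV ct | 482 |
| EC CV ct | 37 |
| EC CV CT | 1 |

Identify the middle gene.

cv

The two most frequent reciprocal classes, ec CV ct and EC cv CT, are the parental types, so the F1 was ec CV ct / EC cv CT.
The two rarest classes, ec cv ct and EC CV CT, are the double crossovers. Comparing them with the parentals, only the cv allele has switched, so cv is the middle locus and the order is ct – cv – ec.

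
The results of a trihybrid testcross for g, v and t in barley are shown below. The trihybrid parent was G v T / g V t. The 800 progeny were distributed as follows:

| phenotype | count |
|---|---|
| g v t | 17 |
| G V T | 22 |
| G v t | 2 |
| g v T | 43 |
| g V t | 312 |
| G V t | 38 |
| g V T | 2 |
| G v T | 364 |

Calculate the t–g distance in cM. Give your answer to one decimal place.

The two rarest classes, G v t and g V T, are the double crossovers. Comparing them with the parentals, only the t allele has switched, so t is the middle locus and the order is v – t – g.
Crossovers in the t–g interval produce the single-crossover classes g v T and G V t (43 + 38 = 81) plus the double crossovers (4).
RF(t–g) = (81 + 4) / 800 = 85/800 = 0.1062 → 10.6 cM.

10.6 cM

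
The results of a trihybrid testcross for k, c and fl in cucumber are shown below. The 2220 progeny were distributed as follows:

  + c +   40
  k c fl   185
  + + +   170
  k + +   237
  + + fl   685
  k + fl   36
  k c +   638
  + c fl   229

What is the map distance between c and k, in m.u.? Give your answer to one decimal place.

The two most frequent reciprocal classes, k c + and + + fl, are the parental types, so the F1 was k c + / + + fl.
The two rarest classes, + c + and k + fl, are the double crossovers. Comparing them with the parentals, only the k allele has switched, so k is the middle locus and the order is c – k – fl.
Crossovers in the c–k interval produce the single-crossover classes k + + and + c fl (237 + 229 = 466) plus the double crossovers (76).
RF(c–k) = (466 + 76) / 2220 = 542/2220 = 0.2441 → 24.4 m.u.

24.4 m.u.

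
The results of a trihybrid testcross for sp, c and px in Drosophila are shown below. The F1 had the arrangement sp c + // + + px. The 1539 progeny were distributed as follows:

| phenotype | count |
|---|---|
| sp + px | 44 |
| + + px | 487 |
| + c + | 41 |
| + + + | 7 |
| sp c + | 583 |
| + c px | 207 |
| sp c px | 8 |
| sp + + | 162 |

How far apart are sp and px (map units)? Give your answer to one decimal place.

The two rarest classes, sp c px and + + +, are the double crossovers. Comparing them with the parentals, only the px allele has switched, so px is the middle locus and the order is sp – px – c.
Crossovers in the sp–px interval produce the single-crossover classes + c + and sp + px (41 + 44 = 85) plus the double crossovers (15).
RF(sp–px) = (85 + 15) / 1539 = 100/1539 = 0.0650 → 6.5 map units.

6.5 map units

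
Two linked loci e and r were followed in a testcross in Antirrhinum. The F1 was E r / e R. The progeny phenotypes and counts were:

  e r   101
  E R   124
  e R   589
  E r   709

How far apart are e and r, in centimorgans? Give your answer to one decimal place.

14.8 centimorgans

The recombinant classes are E R and e r: 124 + 101 = 225.
Recombination frequency = 225/1523 = 0.1477 ≈ 14.8%, i.e. 14.8 centimorgans.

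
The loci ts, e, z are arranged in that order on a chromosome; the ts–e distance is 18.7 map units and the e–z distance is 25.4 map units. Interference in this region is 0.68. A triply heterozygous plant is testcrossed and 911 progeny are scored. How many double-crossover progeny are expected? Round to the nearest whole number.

Map distances give recombination frequencies of 0.187 and 0.254 for the two intervals.
With interference 0.68 (so coincidence = 0.32), expected double-crossover frequency = 0.187 × 0.254 × 0.32 = 0.01520.
Expected number = 0.01520 × 911 = 13.85 ≈ 14.

14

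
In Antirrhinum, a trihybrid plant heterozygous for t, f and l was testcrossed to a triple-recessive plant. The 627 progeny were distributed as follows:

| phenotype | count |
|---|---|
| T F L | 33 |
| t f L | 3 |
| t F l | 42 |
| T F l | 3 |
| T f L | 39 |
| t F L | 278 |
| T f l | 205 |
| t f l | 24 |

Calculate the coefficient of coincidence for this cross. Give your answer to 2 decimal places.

The two most frequent reciprocal classes, t F L and T f l, are the parental types, so the F1 was t F L / T f l.
The two rarest classes, t f L and T F l, are the double crossovers. Comparing them with the parentals, only the f allele has switched, so f is the middle locus and the order is t – f – l.
t–f: (57 + 6)/627 = 0.1005; f–l: (81 + 6)/627 = 0.1388.
Expected DCO frequency = 0.1005 × 0.1388 ≈ 0.01395; observed = 6/627 ≈ 0.00957.
Coefficient of coincidence = 0.00957/0.01395 ≈ 0.69.

0.69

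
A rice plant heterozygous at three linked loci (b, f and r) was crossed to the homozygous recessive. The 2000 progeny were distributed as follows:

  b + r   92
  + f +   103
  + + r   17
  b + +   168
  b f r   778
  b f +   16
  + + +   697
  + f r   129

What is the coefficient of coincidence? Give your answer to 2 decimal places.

0.88

The two most frequent reciprocal classes, b f r and + + +, are the parental types, so the F1 was b f r / + + +.
The two rarest classes, b f + and + + r, are the double crossovers. Comparing them with the parentals, only the r allele has switched, so r is the middle locus and the order is b – r – f.
b–r: (297 + 33)/2000 = 0.1650; r–f: (195 + 33)/2000 = 0.1140.
Expected DCO frequency = 0.1650 × 0.1140 ≈ 0.01881; observed = 33/2000 ≈ 0.01650.
Coefficient of coincidence = 0.01650/0.01881 ≈ 0.88.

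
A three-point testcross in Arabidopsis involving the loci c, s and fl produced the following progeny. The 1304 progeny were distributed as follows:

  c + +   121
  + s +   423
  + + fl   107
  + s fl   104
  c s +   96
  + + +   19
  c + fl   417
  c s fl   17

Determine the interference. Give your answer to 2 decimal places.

0.25

The two most frequent reciprocal classes, c + fl and + s +, are the parental types, so the F1 was c + fl / + s +.
The two rarest classes, c s fl and + + +, are the double crossovers. Comparing them with the parentals, only the s allele has switched, so s is the middle locus and the order is c – s – fl.
c–s: (203 + 36)/1304 = 0.1833; s–fl: (225 + 36)/1304 = 0.2002.
Expected DCO frequency = 0.1833 × 0.2002 ≈ 0.03670; observed = 36/1304 ≈ 0.02761.
Coefficient of coincidence = 0.02761/0.03670 ≈ 0.75; interference = 1 − 0.75 = 0.25.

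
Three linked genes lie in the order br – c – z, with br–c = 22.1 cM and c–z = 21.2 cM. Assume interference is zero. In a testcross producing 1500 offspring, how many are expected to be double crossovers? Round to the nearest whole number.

70

Map distances give recombination frequencies of 0.221 and 0.212 for the two intervals.
With no interference, expected double-crossover frequency = 0.221 × 0.212 = 0.04685.
Expected number = 0.04685 × 1500 = 70.28 ≈ 70.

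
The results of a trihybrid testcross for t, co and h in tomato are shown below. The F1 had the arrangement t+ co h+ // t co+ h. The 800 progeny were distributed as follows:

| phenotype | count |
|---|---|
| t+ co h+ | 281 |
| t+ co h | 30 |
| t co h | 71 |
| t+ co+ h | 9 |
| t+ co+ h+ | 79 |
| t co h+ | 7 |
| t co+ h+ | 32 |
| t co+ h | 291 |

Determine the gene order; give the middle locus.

t

The two rarest classes, t co h+ and t+ co+ h, are the double crossovers. Comparing them with the parentals, only the t allele has switched, so t is the middle locus and the order is co – t – h.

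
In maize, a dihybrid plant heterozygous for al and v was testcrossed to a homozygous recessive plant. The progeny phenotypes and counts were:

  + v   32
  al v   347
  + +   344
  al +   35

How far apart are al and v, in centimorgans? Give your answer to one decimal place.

The two most frequent classes, + + (344) and al v (347), are the parental types, so the F1 was + + / al v.
The recombinant classes are + v and al +: 32 + 35 = 67.
Recombination frequency = 67/758 = 0.0884 ≈ 8.8%, i.e. 8.8 centimorgans.

8.8 centimorgans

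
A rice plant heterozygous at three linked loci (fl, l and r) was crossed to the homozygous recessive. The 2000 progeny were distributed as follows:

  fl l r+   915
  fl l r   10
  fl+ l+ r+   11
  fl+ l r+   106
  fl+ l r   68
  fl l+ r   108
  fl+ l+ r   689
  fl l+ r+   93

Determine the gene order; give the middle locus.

r

The two most frequent reciprocal classes, fl l r+ and fl+ l+ r, are the parental types, so the F1 was fl l r+ / fl+ l+ r.
The two rarest classes, fl l r and fl+ l+ r+, are the double crossovers. Comparing them with the parentals, only the r allele has switched, so r is the middle locus and the order is fl – r – l.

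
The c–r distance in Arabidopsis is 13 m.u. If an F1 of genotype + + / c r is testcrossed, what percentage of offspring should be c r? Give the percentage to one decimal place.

43.5%

A map distance of 13 m.u. corresponds to a recombination frequency of 0.130.
The F1 is + + / c r, so c r is a parental gamete class with expected frequency (1 − r)/2 = 0.870/2 = 0.4350.
That is 0.4350 = 43.5% of the progeny.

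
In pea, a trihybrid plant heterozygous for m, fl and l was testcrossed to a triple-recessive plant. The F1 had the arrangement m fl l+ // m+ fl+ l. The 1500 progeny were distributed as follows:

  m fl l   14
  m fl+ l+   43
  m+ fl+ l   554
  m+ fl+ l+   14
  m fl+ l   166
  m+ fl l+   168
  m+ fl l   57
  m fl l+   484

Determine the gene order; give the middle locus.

The two rarest classes, m fl l and m+ fl+ l+, are the double crossovers. Comparing them with the parentals, only the l allele has switched, so l is the middle locus and the order is fl – l – m.

l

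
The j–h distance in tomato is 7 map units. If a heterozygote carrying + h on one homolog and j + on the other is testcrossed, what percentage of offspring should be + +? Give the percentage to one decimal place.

3.5%

A map distance of 7 map units corresponds to a recombination frequency of 0.070.
The F1 is + h / j +, so + + is a recombinant gamete class with expected frequency r/2 = 0.070/2 = 0.0350.
That is 0.0350 = 3.5% of the progeny.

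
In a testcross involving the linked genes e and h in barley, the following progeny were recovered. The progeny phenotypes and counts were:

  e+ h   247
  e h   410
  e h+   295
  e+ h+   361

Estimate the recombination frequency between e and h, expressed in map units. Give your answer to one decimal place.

41.3 map units

The two most frequent classes, e+ h+ (361) and e h (410), are the parental types, so the F1 was e+ h+ / e h.
The recombinant classes are e+ h and e h+: 247 + 295 = 542.
Recombination frequency = 542/1313 = 0.4128 ≈ 41.3%, i.e. 41.3 map units.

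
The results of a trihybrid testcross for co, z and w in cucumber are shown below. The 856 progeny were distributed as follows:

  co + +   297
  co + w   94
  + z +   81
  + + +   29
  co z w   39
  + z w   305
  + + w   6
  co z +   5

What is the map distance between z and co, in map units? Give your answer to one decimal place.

9.2 map units

The two most frequent reciprocal classes, + z w and co + +, are the parental types, so the F1 was + z w / co + +.
The two rarest classes, + + w and co z +, are the double crossovers. Comparing them with the parentals, only the z allele has switched, so z is the middle locus and the order is co – z – w.
Crossovers in the co–z interval produce the single-crossover classes co z w and + + + (39 + 29 = 68) plus the double crossovers (11).
RF(co–z) = (68 + 11) / 856 = 79/856 = 0.0923 → 9.2 map units.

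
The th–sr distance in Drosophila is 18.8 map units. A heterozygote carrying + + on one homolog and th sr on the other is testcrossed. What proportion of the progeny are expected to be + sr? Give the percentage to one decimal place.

9.4%

A map distance of 18.8 map units corresponds to a recombination frequency of 0.188.
The F1 is + + / th sr, so + sr is a recombinant gamete class with expected frequency r/2 = 0.188/2 = 0.0940.
That is 0.0940 = 9.4% of the progeny.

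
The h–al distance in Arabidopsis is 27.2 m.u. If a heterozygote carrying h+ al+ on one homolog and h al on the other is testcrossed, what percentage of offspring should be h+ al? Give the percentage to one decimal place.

A map distance of 27.2 m.u. corresponds to a recombination frequency of 0.272.
The F1 is h+ al+ / h al, so h+ al is a recombinant gamete class with expected frequency r/2 = 0.272/2 = 0.1360.
That is 0.1360 = 13.6% of the progeny.

13.6%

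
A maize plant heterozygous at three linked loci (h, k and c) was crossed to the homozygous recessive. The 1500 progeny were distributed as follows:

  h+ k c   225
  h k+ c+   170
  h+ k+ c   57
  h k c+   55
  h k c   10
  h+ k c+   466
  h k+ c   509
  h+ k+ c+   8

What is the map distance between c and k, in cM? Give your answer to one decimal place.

27.5 cM

The two most frequent reciprocal classes, h+ k c+ and h k+ c, are the parental types, so the F1 was h+ k c+ / h k+ c.
The two rarest classes, h+ k+ c+ and h k c, are the double crossovers. Comparing them with the parentals, only the k allele has switched, so k is the middle locus and the order is h – k – c.
Crossovers in the k–c interval produce the single-crossover classes h+ k c and h k+ c+ (225 + 170 = 395) plus the double crossovers (18).
RF(k–c) = (395 + 18) / 1500 = 413/1500 = 0.2753 → 27.5 cM.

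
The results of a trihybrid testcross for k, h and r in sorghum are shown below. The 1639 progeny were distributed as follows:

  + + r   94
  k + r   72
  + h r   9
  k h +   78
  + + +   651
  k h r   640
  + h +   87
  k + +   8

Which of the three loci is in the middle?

k

The two most frequent reciprocal classes, + + + and k h r, are the parental types, so the F1 was + + + / k h r.
The two rarest classes, k + + and + h r, are the double crossovers. Comparing them with the parentals, only the k allele has switched, so k is the middle locus and the order is r – k – h.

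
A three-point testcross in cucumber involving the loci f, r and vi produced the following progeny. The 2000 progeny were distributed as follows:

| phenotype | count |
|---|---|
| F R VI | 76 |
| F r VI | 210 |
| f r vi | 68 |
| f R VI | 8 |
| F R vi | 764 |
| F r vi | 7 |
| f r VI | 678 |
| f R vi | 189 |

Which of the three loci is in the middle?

r

The two most frequent reciprocal classes, f r VI and F R vi, are the parental types, so the F1 was f r VI / F R vi.
The two rarest classes, f R VI and F r vi, are the double crossovers. Comparing them with the parentals, only the r allele has switched, so r is the middle locus and the order is f – r – vi.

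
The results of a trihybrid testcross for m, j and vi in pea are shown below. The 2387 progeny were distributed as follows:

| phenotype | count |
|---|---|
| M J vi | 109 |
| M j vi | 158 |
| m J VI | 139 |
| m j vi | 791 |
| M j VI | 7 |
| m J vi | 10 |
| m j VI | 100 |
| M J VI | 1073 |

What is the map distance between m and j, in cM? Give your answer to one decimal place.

13.2 cM

The two most frequent reciprocal classes, M J VI and m j vi, are the parental types, so the F1 was M J VI / m j vi.
The two rarest classes, M j VI and m J vi, are the double crossovers. Comparing them with the parentals, only the j allele has switched, so j is the middle locus and the order is vi – j – m.
Crossovers in the j–m interval produce the single-crossover classes m J VI and M j vi (139 + 158 = 297) plus the double crossovers (17).
RF(j–m) = (297 + 17) / 2387 = 314/2387 = 0.1315 → 13.2 cM.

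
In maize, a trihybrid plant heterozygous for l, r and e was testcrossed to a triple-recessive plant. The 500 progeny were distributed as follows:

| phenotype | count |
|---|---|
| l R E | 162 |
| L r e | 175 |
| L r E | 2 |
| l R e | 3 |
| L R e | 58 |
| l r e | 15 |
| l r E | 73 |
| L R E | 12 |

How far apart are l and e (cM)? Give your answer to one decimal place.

The two most frequent reciprocal classes, L r e and l R E, are the parental types, so the F1 was L r e / l R E.
The two rarest classes, L r E and l R e, are the double crossovers. Comparing them with the parentals, only the e allele has switched, so e is the middle locus and the order is l – e – r.
Crossovers in the l–e interval produce the single-crossover classes l r e and L R E (15 + 12 = 27) plus the double crossovers (5).
RF(l–e) = (27 + 5) / 500 = 32/500 = 0.0640 → 6.4 cM.

6.4 cM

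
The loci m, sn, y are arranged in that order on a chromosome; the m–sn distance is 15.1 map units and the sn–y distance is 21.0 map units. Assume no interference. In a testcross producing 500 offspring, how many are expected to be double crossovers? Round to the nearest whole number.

Map distances give recombination frequencies of 0.151 and 0.210 for the two intervals.
With no interference, expected double-crossover frequency = 0.151 × 0.210 = 0.03171.
Expected number = 0.03171 × 500 = 15.85 ≈ 16.

16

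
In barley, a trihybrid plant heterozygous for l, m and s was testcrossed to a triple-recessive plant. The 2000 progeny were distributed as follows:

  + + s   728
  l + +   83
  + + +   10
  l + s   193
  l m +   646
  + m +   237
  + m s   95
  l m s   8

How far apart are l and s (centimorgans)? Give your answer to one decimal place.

The two most frequent reciprocal classes, + + s and l m +, are the parental types, so the F1 was + + s / l m +.
The two rarest classes, + + + and l m s, are the double crossovers. Comparing them with the parentals, only the s allele has switched, so s is the middle locus and the order is l – s – m.
Crossovers in the l–s interval produce the single-crossover classes l + s and + m + (193 + 237 = 430) plus the double crossovers (18).
RF(l–s) = (430 + 18) / 2000 = 448/2000 = 0.2240 → 22.4 centimorgans.

22.4 centimorgans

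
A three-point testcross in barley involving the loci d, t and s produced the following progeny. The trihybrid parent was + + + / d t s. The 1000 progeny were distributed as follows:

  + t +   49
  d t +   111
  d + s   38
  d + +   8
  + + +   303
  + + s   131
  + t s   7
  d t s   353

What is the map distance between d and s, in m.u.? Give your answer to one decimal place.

The two rarest classes, d + + and + t s, are the double crossovers. Comparing them with the parentals, only the d allele has switched, so d is the middle locus and the order is s – d – t.
Crossovers in the s–d interval produce the single-crossover classes + + s and d t + (131 + 111 = 242) plus the double crossovers (15).
RF(s–d) = (242 + 15) / 1000 = 257/1000 = 0.2570 → 25.7 m.u.

25.7 m.u.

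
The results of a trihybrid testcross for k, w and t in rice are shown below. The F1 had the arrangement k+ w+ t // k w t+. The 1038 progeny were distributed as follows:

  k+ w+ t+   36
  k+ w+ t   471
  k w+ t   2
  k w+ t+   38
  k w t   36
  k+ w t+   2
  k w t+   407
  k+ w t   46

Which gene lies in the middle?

The two rarest classes, k w+ t and k+ w t+, are the double crossovers. Comparing them with the parentals, only the k allele has switched, so k is the middle locus and the order is t – k – w.

k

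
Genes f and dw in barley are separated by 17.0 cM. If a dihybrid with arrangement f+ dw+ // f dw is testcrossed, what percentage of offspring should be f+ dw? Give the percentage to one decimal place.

8.5%

A map distance of 17.0 cM corresponds to a recombination frequency of 0.170.
The F1 is f+ dw+ / f dw, so f+ dw is a recombinant gamete class with expected frequency r/2 = 0.170/2 = 0.0850.
That is 0.0850 = 8.5% of the progeny.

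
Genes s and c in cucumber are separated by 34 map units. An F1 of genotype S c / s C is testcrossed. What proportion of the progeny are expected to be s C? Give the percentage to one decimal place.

33.0%

A map distance of 34 map units corresponds to a recombination frequency of 0.340.
The F1 is S c / s C, so s C is a parental gamete class with expected frequency (1 − r)/2 = 0.660/2 = 0.3300.
That is 0.3300 = 33.0% of the progeny.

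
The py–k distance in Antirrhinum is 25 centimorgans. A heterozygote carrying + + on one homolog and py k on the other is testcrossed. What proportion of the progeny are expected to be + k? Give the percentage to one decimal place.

12.5%

A map distance of 25 centimorgans corresponds to a recombination frequency of 0.250.
The F1 is + + / py k, so + k is a recombinant gamete class with expected frequency r/2 = 0.250/2 = 0.1250.
That is 0.1250 = 12.5% of the progeny.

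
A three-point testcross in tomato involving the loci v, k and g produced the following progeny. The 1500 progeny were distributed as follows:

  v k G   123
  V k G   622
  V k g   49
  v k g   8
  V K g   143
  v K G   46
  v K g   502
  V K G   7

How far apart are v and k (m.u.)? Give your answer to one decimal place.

18.7 m.u.

The two most frequent reciprocal classes, V k G and v K g, are the parental types, so the F1 was V k G / v K g.
The two rarest classes, V K G and v k g, are the double crossovers. Comparing them with the parentals, only the k allele has switched, so k is the middle locus and the order is v – k – g.
Crossovers in the v–k interval produce the single-crossover classes v k G and V K g (123 + 143 = 266) plus the double crossovers (15).
RF(v–k) = (266 + 15) / 1500 = 281/1500 = 0.1873 → 18.7 m.u.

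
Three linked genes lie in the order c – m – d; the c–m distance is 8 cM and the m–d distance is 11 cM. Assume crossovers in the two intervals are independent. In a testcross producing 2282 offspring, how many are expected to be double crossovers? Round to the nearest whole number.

Map distances give recombination frequencies of 0.080 and 0.110 for the two intervals.
With no interference, expected double-crossover frequency = 0.080 × 0.110 = 0.00880.
Expected number = 0.00880 × 2282 = 20.08 ≈ 20.

20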